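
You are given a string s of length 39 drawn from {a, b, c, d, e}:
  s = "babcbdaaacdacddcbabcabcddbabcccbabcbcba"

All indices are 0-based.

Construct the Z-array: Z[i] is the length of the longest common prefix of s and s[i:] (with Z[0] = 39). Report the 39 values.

[39, 0, 1, 0, 1, 0, 0, 0, 0, 0, 0, 0, 0, 0, 0, 0, 4, 0, 1, 0, 0, 1, 0, 0, 0, 4, 0, 1, 0, 0, 0, 5, 0, 1, 0, 1, 0, 2, 0]

Z[0]=39
i=1: fresh scan; Z[1]=0
i=2: fresh scan; Z[2]=1 extend→box=[2,3)
i=3: fresh scan; Z[3]=0
i=4: fresh scan; Z[4]=1 extend→box=[4,5)
i=5: fresh scan; Z[5]=0
i=6: fresh scan; Z[6]=0
i=7: fresh scan; Z[7]=0
i=8: fresh scan; Z[8]=0
i=9: fresh scan; Z[9]=0
i=10: fresh scan; Z[10]=0
i=11: fresh scan; Z[11]=0
i=12: fresh scan; Z[12]=0
i=13: fresh scan; Z[13]=0
i=14: fresh scan; Z[14]=0
i=15: fresh scan; Z[15]=0
i=16: fresh scan; Z[16]=4 extend→box=[16,20)
i=17: min(r-i=3, Z[1]=0)=0; Z[17]=0
i=18: min(r-i=2, Z[2]=1)=1; Z[18]=1
i=19: min(r-i=1, Z[3]=0)=0; Z[19]=0
i=20: fresh scan; Z[20]=0
i=21: fresh scan; Z[21]=1 extend→box=[21,22)
i=22: fresh scan; Z[22]=0
i=23: fresh scan; Z[23]=0
i=24: fresh scan; Z[24]=0
i=25: fresh scan; Z[25]=4 extend→box=[25,29)
i=26: min(r-i=3, Z[1]=0)=0; Z[26]=0
i=27: min(r-i=2, Z[2]=1)=1; Z[27]=1
i=28: min(r-i=1, Z[3]=0)=0; Z[28]=0
i=29: fresh scan; Z[29]=0
i=30: fresh scan; Z[30]=0
i=31: fresh scan; Z[31]=5 extend→box=[31,36)
i=32: min(r-i=4, Z[1]=0)=0; Z[32]=0
i=33: min(r-i=3, Z[2]=1)=1; Z[33]=1
i=34: min(r-i=2, Z[3]=0)=0; Z[34]=0
i=35: min(r-i=1, Z[4]=1)=1; Z[35]=1
i=36: fresh scan; Z[36]=0
i=37: fresh scan; Z[37]=2 extend→box=[37,39)
i=38: min(r-i=1, Z[1]=0)=0; Z[38]=0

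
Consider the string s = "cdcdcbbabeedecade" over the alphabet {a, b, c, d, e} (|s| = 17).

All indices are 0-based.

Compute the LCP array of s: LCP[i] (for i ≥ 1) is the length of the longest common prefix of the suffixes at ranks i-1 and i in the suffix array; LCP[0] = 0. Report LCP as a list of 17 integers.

sorted suffixes:
  #0 SA[0]=7  'abeedecade'
  #1 SA[1]=14  'ade'
  #2 SA[2]=6  'babeedecade'
  #3 SA[3]=5  'bbabeedecade'
  #4 SA[4]=8  'beedecade'
  #5 SA[5]=13  'cade'
  #6 SA[6]=4  'cbbabeedecade'
  #7 SA[7]=2  'cdcbbabeedecade'
  #8 SA[8]=0  'cdcdcbbabeedecade'
  #9 SA[9]=3  'dcbbabeedecade'
  #10 SA[10]=1  'dcdcbbabeedecade'
  #11 SA[11]=15  'de'
  #12 SA[12]=11  'decade'
  #13 SA[13]=16  'e'
  #14 SA[14]=12  'ecade'
  #15 SA[15]=10  'edecade'
  #16 SA[16]=9  'eedecade'

SA = [7, 14, 6, 5, 8, 13, 4, 2, 0, 3, 1, 15, 11, 16, 12, 10, 9]
i: (SA[i-1],SA[i]) lcp shared
  1: (7,14) 1 'a'
  2: (14,6) 0 ''
  3: (6,5) 1 'b'
  4: (5,8) 1 'b'
  5: (8,13) 0 ''
  6: (13,4) 1 'c'
  7: (4,2) 1 'c'
  8: (2,0) 3 'cdc'
  9: (0,3) 0 ''
  10: (3,1) 2 'dc'
  11: (1,15) 1 'd'
  12: (15,11) 2 'de'
  13: (11,16) 0 ''
  14: (16,12) 1 'e'
  15: (12,10) 1 'e'
  16: (10,9) 1 'e'

[0, 1, 0, 1, 1, 0, 1, 1, 3, 0, 2, 1, 2, 0, 1, 1, 1]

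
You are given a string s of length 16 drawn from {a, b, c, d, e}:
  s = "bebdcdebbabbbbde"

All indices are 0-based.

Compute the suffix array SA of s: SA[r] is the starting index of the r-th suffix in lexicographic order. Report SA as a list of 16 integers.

[9, 8, 7, 10, 11, 12, 2, 13, 0, 4, 3, 14, 5, 15, 6, 1]

rank→(start, suffix):
  0 → (9, 'abbbbde')
  1 → (8, 'babbbbde')
  2 → (7, 'bbabbbbde')
  3 → (10, 'bbbbde')
  4 → (11, 'bbbde')
  5 → (12, 'bbde')
  6 → (2, 'bdcdebbabbbbde')
  7 → (13, 'bde')
  8 → (0, 'bebdcdebbabbbbde')
  9 → (4, 'cdebbabbbbde')
  10 → (3, 'dcdebbabbbbde')
  11 → (14, 'de')
  12 → (5, 'debbabbbbde')
  13 → (15, 'e')
  14 → (6, 'ebbabbbbde')
  15 → (1, 'ebdcdebbabbbbde')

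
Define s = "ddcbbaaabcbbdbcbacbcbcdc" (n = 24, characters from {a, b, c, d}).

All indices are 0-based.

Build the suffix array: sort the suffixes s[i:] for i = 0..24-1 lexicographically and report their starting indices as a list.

rank→(start, suffix):
  0 → (5, 'aaabcbbdbcbacbcbcdc')
  1 → (6, 'aabcbbdbcbacbcbcdc')
  2 → (7, 'abcbbdbcbacbcbcdc')
  3 → (16, 'acbcbcdc')
  4 → (4, 'baaabcbbdbcbacbcbcdc')
  5 → (15, 'bacbcbcdc')
  6 → (3, 'bbaaabcbbdbcbacbcbcdc')
  7 → (10, 'bbdbcbacbcbcdc')
  8 → (13, 'bcbacbcbcdc')
  9 → (8, 'bcbbdbcbacbcbcdc')
  10 → (18, 'bcbcdc')
  11 → (20, 'bcdc')
  12 → (11, 'bdbcbacbcbcdc')
  13 → (23, 'c')
  14 → (14, 'cbacbcbcdc')
  15 → (2, 'cbbaaabcbbdbcbacbcbcdc')
  16 → (9, 'cbbdbcbacbcbcdc')
  17 → (17, 'cbcbcdc')
  18 → (19, 'cbcdc')
  19 → (21, 'cdc')
  20 → (12, 'dbcbacbcbcdc')
  21 → (22, 'dc')
  22 → (1, 'dcbbaaabcbbdbcbacbcbcdc')
  23 → (0, 'ddcbbaaabcbbdbcbacbcbcdc')

[5, 6, 7, 16, 4, 15, 3, 10, 13, 8, 18, 20, 11, 23, 14, 2, 9, 17, 19, 21, 12, 22, 1, 0]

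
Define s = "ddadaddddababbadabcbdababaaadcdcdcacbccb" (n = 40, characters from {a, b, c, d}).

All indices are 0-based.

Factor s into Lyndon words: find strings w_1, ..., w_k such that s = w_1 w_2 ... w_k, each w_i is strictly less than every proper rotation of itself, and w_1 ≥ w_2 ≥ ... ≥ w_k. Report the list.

emit factor 1: 'd' (i=0, period=1)
emit factor 2: 'd' (i=1, period=1)
emit factor 3: 'adadddd' (i=2, period=7)
emit factor 4: 'ababbadabcbd' (i=9, period=12)
emit factor 5: 'ab' (i=21, period=2)
emit factor 6: 'ab' (i=23, period=2)
emit factor 7: 'aaadcdcdcacbccb' (i=25, period=15)

["d", "d", "adadddd", "ababbadabcbd", "ab", "ab", "aaadcdcdcacbccb"]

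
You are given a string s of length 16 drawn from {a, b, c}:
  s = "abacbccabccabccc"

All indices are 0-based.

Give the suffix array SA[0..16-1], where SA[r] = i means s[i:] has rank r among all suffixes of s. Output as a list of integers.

rank→(start, suffix):
  0 → (0, 'abacbccabccabccc')
  1 → (7, 'abccabccc')
  2 → (11, 'abccc')
  3 → (2, 'acbccabccabccc')
  4 → (1, 'bacbccabccabccc')
  5 → (4, 'bccabccabccc')
  6 → (8, 'bccabccc')
  7 → (12, 'bccc')
  8 → (15, 'c')
  9 → (6, 'cabccabccc')
  10 → (10, 'cabccc')
  11 → (3, 'cbccabccabccc')
  12 → (14, 'cc')
  13 → (5, 'ccabccabccc')
  14 → (9, 'ccabccc')
  15 → (13, 'ccc')

[0, 7, 11, 2, 1, 4, 8, 12, 15, 6, 10, 3, 14, 5, 9, 13]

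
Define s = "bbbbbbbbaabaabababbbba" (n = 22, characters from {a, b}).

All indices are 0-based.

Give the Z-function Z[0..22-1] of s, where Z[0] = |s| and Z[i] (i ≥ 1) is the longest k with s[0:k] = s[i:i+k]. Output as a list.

Z[0]=22
i=1: outside box; Z[1]=7 extend→box=[1,8)
i=2: min(r-i=6, Z[1]=7)=6; Z[2]=6
i=3: min(r-i=5, Z[2]=6)=5; Z[3]=5
i=4: min(r-i=4, Z[3]=5)=4; Z[4]=4
i=5: min(r-i=3, Z[4]=4)=3; Z[5]=3
i=6: min(r-i=2, Z[5]=3)=2; Z[6]=2
i=7: min(r-i=1, Z[6]=2)=1; Z[7]=1
i=8: outside box; Z[8]=0
i=9: outside box; Z[9]=0
i=10: outside box; Z[10]=1 extend→box=[10,11)
i=11: outside box; Z[11]=0
i=12: outside box; Z[12]=0
i=13: outside box; Z[13]=1 extend→box=[13,14)
i=14: outside box; Z[14]=0
i=15: outside box; Z[15]=1 extend→box=[15,16)
i=16: outside box; Z[16]=0
i=17: outside box; Z[17]=4 extend→box=[17,21)
i=18: min(r-i=3, Z[1]=7)=3; Z[18]=3
i=19: min(r-i=2, Z[2]=6)=2; Z[19]=2
i=20: min(r-i=1, Z[3]=5)=1; Z[20]=1
i=21: outside box; Z[21]=0

[22, 7, 6, 5, 4, 3, 2, 1, 0, 0, 1, 0, 0, 1, 0, 1, 0, 4, 3, 2, 1, 0]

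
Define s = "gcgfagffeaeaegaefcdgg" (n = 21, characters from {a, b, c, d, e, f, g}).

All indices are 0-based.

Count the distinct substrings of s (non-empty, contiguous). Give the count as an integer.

211

rank→(start, suffix):
  0 → (9, 'aeaegaefcdgg')
  1 → (14, 'aefcdgg')
  2 → (11, 'aegaefcdgg')
  3 → (4, 'agffeaeaegaefcdgg')
  4 → (17, 'cdgg')
  5 → (1, 'cgfagffeaeaegaefcdgg')
  6 → (18, 'dgg')
  7 → (8, 'eaeaegaefcdgg')
  8 → (10, 'eaegaefcdgg')
  9 → (15, 'efcdgg')
  10 → (12, 'egaefcdgg')
  11 → (3, 'fagffeaeaegaefcdgg')
  12 → (16, 'fcdgg')
  13 → (7, 'feaeaegaefcdgg')
  14 → (6, 'ffeaeaegaefcdgg')
  15 → (20, 'g')
  16 → (13, 'gaefcdgg')
  17 → (0, 'gcgfagffeaeaegaefcdgg')
  18 → (2, 'gfagffeaeaegaefcdgg')
  19 → (5, 'gffeaeaegaefcdgg')
  20 → (19, 'gg')

SA = [9, 14, 11, 4, 17, 1, 18, 8, 10, 15, 12, 3, 16, 7, 6, 20, 13, 0, 2, 5, 19]
rank  pair      lcp
   1  s[9:],s[14:]  2  'ae'
   2  s[14:],s[11:]  2  'ae'
   3  s[11:],s[4:]  1  'a'
   4  s[4:],s[17:]  0  ''
   5  s[17:],s[1:]  1  'c'
   6  s[1:],s[18:]  0  ''
   7  s[18:],s[8:]  0  ''
   8  s[8:],s[10:]  3  'eae'
   9  s[10:],s[15:]  1  'e'
  10  s[15:],s[12:]  1  'e'
  11  s[12:],s[3:]  0  ''
  12  s[3:],s[16:]  1  'f'
  13  s[16:],s[7:]  1  'f'
  14  s[7:],s[6:]  1  'f'
  15  s[6:],s[20:]  0  ''
  16  s[20:],s[13:]  1  'g'
  17  s[13:],s[0:]  1  'g'
  18  s[0:],s[2:]  1  'g'
  19  s[2:],s[5:]  2  'gf'
  20  s[5:],s[19:]  1  'g'

n(n+1)/2 = 21·22/2 = 231
Σ LCP = 0 + 2 + 2 + 1 + 0 + 1 + 0 + 0 + 3 + 1 + 1 + 0 + 1 + 1 + 1 + 0 + 1 + 1 + 1 + 2 + 1 = 20
distinct = 231 − 20 = 211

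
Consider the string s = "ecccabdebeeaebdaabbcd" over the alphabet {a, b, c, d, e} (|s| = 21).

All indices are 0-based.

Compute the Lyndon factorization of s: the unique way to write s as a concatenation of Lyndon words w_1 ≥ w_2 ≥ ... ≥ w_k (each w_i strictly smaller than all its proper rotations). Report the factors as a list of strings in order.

emit factor 1: 'e' (i=0, period=1)
emit factor 2: 'c' (i=1, period=1)
emit factor 3: 'c' (i=2, period=1)
emit factor 4: 'c' (i=3, period=1)
emit factor 5: 'abdebeeaebd' (i=4, period=11)
emit factor 6: 'aabbcd' (i=15, period=6)

["e", "c", "c", "c", "abdebeeaebd", "aabbcd"]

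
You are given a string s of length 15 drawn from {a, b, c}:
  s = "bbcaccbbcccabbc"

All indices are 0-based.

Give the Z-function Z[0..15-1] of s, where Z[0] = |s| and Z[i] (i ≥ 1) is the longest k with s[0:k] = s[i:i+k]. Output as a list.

Z[0]=15
i=1: outside box; Z[1]=1 grow→box=[1,2)
i=2: outside box; Z[2]=0
i=3: outside box; Z[3]=0
i=4: outside box; Z[4]=0
i=5: outside box; Z[5]=0
i=6: outside box; Z[6]=3 grow→box=[6,9)
i=7: min(r-i=2, Z[1]=1)=1; Z[7]=1
i=8: min(r-i=1, Z[2]=0)=0; Z[8]=0
i=9: outside box; Z[9]=0
i=10: outside box; Z[10]=0
i=11: outside box; Z[11]=0
i=12: outside box; Z[12]=3 grow→box=[12,15)
i=13: min(r-i=2, Z[1]=1)=1; Z[13]=1
i=14: min(r-i=1, Z[2]=0)=0; Z[14]=0

[15, 1, 0, 0, 0, 0, 3, 1, 0, 0, 0, 0, 3, 1, 0]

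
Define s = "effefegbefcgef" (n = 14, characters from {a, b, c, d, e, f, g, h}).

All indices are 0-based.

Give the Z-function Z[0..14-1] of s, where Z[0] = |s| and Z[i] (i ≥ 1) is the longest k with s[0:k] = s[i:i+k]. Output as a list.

Z[0]=14
i=1: fresh scan; Z[1]=0
i=2: fresh scan; Z[2]=0
i=3: fresh scan; Z[3]=2 extend→box=[3,5)
i=4: min(r-i=1, Z[1]=0)=0; Z[4]=0
i=5: fresh scan; Z[5]=1 extend→box=[5,6)
i=6: fresh scan; Z[6]=0
i=7: fresh scan; Z[7]=0
i=8: fresh scan; Z[8]=2 extend→box=[8,10)
i=9: min(r-i=1, Z[1]=0)=0; Z[9]=0
i=10: fresh scan; Z[10]=0
i=11: fresh scan; Z[11]=0
i=12: fresh scan; Z[12]=2 extend→box=[12,14)
i=13: min(r-i=1, Z[1]=0)=0; Z[13]=0

[14, 0, 0, 2, 0, 1, 0, 0, 2, 0, 0, 0, 2, 0]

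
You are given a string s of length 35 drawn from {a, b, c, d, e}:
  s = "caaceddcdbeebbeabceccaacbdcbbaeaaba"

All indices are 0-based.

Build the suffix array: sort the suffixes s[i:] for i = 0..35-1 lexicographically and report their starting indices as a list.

[34, 31, 21, 1, 32, 15, 22, 2, 29, 33, 28, 27, 12, 16, 24, 13, 9, 20, 0, 26, 23, 19, 7, 17, 3, 8, 25, 6, 5, 30, 14, 11, 18, 4, 10]

rank→(start, suffix):
  0 → (34, 'a')
  1 → (31, 'aaba')
  2 → (21, 'aacbdcbbaeaaba')
  3 → (1, 'aaceddcdbeebbeabceccaacbdcbbaeaaba')
  4 → (32, 'aba')
  5 → (15, 'abceccaacbdcbbaeaaba')
  6 → (22, 'acbdcbbaeaaba')
  7 → (2, 'aceddcdbeebbeabceccaacbdcbbaeaaba')
  8 → (29, 'aeaaba')
  9 → (33, 'ba')
  10 → (28, 'baeaaba')
  11 → (27, 'bbaeaaba')
  12 → (12, 'bbeabceccaacbdcbbaeaaba')
  13 → (16, 'bceccaacbdcbbaeaaba')
  14 → (24, 'bdcbbaeaaba')
  15 → (13, 'beabceccaacbdcbbaeaaba')
  16 → (9, 'beebbeabceccaacbdcbbaeaaba')
  17 → (20, 'caacbdcbbaeaaba')
  18 → (0, 'caaceddcdbeebbeabceccaacbdcbbaeaaba')
  19 → (26, 'cbbaeaaba')
  20 → (23, 'cbdcbbaeaaba')
  21 → (19, 'ccaacbdcbbaeaaba')
  22 → (7, 'cdbeebbeabceccaacbdcbbaeaaba')
  23 → (17, 'ceccaacbdcbbaeaaba')
  24 → (3, 'ceddcdbeebbeabceccaacbdcbbaeaaba')
  25 → (8, 'dbeebbeabceccaacbdcbbaeaaba')
  26 → (25, 'dcbbaeaaba')
  27 → (6, 'dcdbeebbeabceccaacbdcbbaeaaba')
  28 → (5, 'ddcdbeebbeabceccaacbdcbbaeaaba')
  29 → (30, 'eaaba')
  30 → (14, 'eabceccaacbdcbbaeaaba')
  31 → (11, 'ebbeabceccaacbdcbbaeaaba')
  32 → (18, 'eccaacbdcbbaeaaba')
  33 → (4, 'eddcdbeebbeabceccaacbdcbbaeaaba')
  34 → (10, 'eebbeabceccaacbdcbbaeaaba')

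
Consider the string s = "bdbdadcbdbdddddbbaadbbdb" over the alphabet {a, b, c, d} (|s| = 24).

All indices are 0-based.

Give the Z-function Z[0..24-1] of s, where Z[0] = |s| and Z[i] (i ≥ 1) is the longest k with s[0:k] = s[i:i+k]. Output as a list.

Z[0]=24
i=1: outside box; Z[1]=0
i=2: outside box; Z[2]=2 scan→box=[2,4)
i=3: min(r-i=1, Z[1]=0)=0; Z[3]=0
i=4: outside box; Z[4]=0
i=5: outside box; Z[5]=0
i=6: outside box; Z[6]=0
i=7: outside box; Z[7]=4 scan→box=[7,11)
i=8: min(r-i=3, Z[1]=0)=0; Z[8]=0
i=9: min(r-i=2, Z[2]=2)=2; Z[9]=2
i=10: min(r-i=1, Z[3]=0)=0; Z[10]=0
i=11: outside box; Z[11]=0
i=12: outside box; Z[12]=0
i=13: outside box; Z[13]=0
i=14: outside box; Z[14]=0
i=15: outside box; Z[15]=1 scan→box=[15,16)
i=16: outside box; Z[16]=1 scan→box=[16,17)
i=17: outside box; Z[17]=0
i=18: outside box; Z[18]=0
i=19: outside box; Z[19]=0
i=20: outside box; Z[20]=1 scan→box=[20,21)
i=21: outside box; Z[21]=3 scan→box=[21,24)
i=22: min(r-i=2, Z[1]=0)=0; Z[22]=0
i=23: min(r-i=1, Z[2]=2)=1; Z[23]=1

[24, 0, 2, 0, 0, 0, 0, 4, 0, 2, 0, 0, 0, 0, 0, 1, 1, 0, 0, 0, 1, 3, 0, 1]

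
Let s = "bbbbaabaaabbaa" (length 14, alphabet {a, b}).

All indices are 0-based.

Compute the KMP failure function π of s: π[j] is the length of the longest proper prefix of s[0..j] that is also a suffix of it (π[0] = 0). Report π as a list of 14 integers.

[0, 1, 2, 3, 0, 0, 1, 0, 0, 0, 1, 2, 0, 0]

π[0] = 0
j=1 s[j]='b': π[1]=1 (border 'b')
j=2 s[j]='b': π[2]=2 (border 'bb')
j=3 s[j]='b': π[3]=3 (border 'bbb')
j=4 s[j]='a': k: 3→2→1→0; π[4]=0 (border '')
j=5 s[j]='a': π[5]=0 (border '')
j=6 s[j]='b': π[6]=1 (border 'b')
j=7 s[j]='a': k: 1→0; π[7]=0 (border '')
j=8 s[j]='a': π[8]=0 (border '')
j=9 s[j]='a': π[9]=0 (border '')
j=10 s[j]='b': π[10]=1 (border 'b')
j=11 s[j]='b': π[11]=2 (border 'bb')
j=12 s[j]='a': k: 2→1→0; π[12]=0 (border '')
j=13 s[j]='a': π[13]=0 (border '')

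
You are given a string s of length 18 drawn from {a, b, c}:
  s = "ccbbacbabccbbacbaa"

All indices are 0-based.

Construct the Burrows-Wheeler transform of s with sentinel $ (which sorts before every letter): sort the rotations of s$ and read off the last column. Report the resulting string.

aabbbbccbbccaaaccb$

rank  rotation             last
    0  $ccbbacbabccbbacbaa  a
    1  a$ccbbacbabccbbacba  a
    2  aa$ccbbacbabccbbacb  b
    3  abccbbacbaa$ccbbacb  b
    4  acbaa$ccbbacbabccbb  b
    5  acbabccbbacbaa$ccbb  b
    6  baa$ccbbacbabccbbac  c
    7  babccbbacbaa$ccbbac  c
    8  bacbaa$ccbbacbabccb  b
    9  bacbabccbbacbaa$ccb  b
   10  bbacbaa$ccbbacbabcc  c
   11  bbacbabccbbacbaa$cc  c
   12  bccbbacbaa$ccbbacba  a
   13  cbaa$ccbbacbabccbba  a
   14  cbabccbbacbaa$ccbba  a
   15  cbbacbaa$ccbbacbabc  c
   16  cbbacbabccbbacbaa$c  c
   17  ccbbacbaa$ccbbacbab  b
   18  ccbbacbabccbbacbaa$  $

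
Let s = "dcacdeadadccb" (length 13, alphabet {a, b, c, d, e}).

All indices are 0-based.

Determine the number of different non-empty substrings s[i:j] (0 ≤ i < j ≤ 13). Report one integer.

sorted suffixes:
  #0 SA[0]=2  'acdeadadccb'
  #1 SA[1]=6  'adadccb'
  #2 SA[2]=8  'adccb'
  #3 SA[3]=12  'b'
  #4 SA[4]=1  'cacdeadadccb'
  #5 SA[5]=11  'cb'
  #6 SA[6]=10  'ccb'
  #7 SA[7]=3  'cdeadadccb'
  #8 SA[8]=7  'dadccb'
  #9 SA[9]=0  'dcacdeadadccb'
  #10 SA[10]=9  'dccb'
  #11 SA[11]=4  'deadadccb'
  #12 SA[12]=5  'eadadccb'

SA = [2, 6, 8, 12, 1, 11, 10, 3, 7, 0, 9, 4, 5]
i: (SA[i-1],SA[i]) lcp shared
  1: (2,6) 1 'a'
  2: (6,8) 2 'ad'
  3: (8,12) 0 ''
  4: (12,1) 0 ''
  5: (1,11) 1 'c'
  6: (11,10) 1 'c'
  7: (10,3) 1 'c'
  8: (3,7) 0 ''
  9: (7,0) 1 'd'
  10: (0,9) 2 'dc'
  11: (9,4) 1 'd'
  12: (4,5) 0 ''

n(n+1)/2 = 13·14/2 = 91
Σ LCP = 0 + 1 + 2 + 0 + 0 + 1 + 1 + 1 + 0 + 1 + 2 + 1 + 0 = 10
distinct = 91 − 10 = 81

81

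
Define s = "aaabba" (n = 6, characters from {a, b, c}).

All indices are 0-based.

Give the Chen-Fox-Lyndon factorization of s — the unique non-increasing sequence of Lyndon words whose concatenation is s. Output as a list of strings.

["aaabb", "a"]

emit factor 1: 'aaabb' (i=0, period=5)
emit factor 2: 'a' (i=5, period=1)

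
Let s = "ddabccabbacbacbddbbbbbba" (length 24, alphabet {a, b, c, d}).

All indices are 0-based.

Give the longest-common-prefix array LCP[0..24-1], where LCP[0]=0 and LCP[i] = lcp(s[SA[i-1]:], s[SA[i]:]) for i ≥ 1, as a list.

[0, 1, 2, 1, 3, 0, 2, 4, 1, 3, 2, 3, 4, 5, 1, 1, 0, 1, 2, 1, 0, 1, 1, 2]

rank→(start, suffix):
  0 → (23, 'a')
  1 → (6, 'abbacbacbddbbbbbba')
  2 → (2, 'abccabbacbacbddbbbbbba')
  3 → (9, 'acbacbddbbbbbba')
  4 → (12, 'acbddbbbbbba')
  5 → (22, 'ba')
  6 → (8, 'bacbacbddbbbbbba')
  7 → (11, 'bacbddbbbbbba')
  8 → (21, 'bba')
  9 → (7, 'bbacbacbddbbbbbba')
  10 → (20, 'bbba')
  11 → (19, 'bbbba')
  12 → (18, 'bbbbba')
  13 → (17, 'bbbbbba')
  14 → (3, 'bccabbacbacbddbbbbbba')
  15 → (14, 'bddbbbbbba')
  16 → (5, 'cabbacbacbddbbbbbba')
  17 → (10, 'cbacbddbbbbbba')
  18 → (13, 'cbddbbbbbba')
  19 → (4, 'ccabbacbacbddbbbbbba')
  20 → (1, 'dabccabbacbacbddbbbbbba')
  21 → (16, 'dbbbbbba')
  22 → (0, 'ddabccabbacbacbddbbbbbba')
  23 → (15, 'ddbbbbbba')

SA = [23, 6, 2, 9, 12, 22, 8, 11, 21, 7, 20, 19, 18, 17, 3, 14, 5, 10, 13, 4, 1, 16, 0, 15]
rank  pair      lcp
   1  s[23:],s[6:]  1  'a'
   2  s[6:],s[2:]  2  'ab'
   3  s[2:],s[9:]  1  'a'
   4  s[9:],s[12:]  3  'acb'
   5  s[12:],s[22:]  0  ''
   6  s[22:],s[8:]  2  'ba'
   7  s[8:],s[11:]  4  'bacb'
   8  s[11:],s[21:]  1  'b'
   9  s[21:],s[7:]  3  'bba'
  10  s[7:],s[20:]  2  'bb'
  11  s[20:],s[19:]  3  'bbb'
  12  s[19:],s[18:]  4  'bbbb'
  13  s[18:],s[17:]  5  'bbbbb'
  14  s[17:],s[3:]  1  'b'
  15  s[3:],s[14:]  1  'b'
  16  s[14:],s[5:]  0  ''
  17  s[5:],s[10:]  1  'c'
  18  s[10:],s[13:]  2  'cb'
  19  s[13:],s[4:]  1  'c'
  20  s[4:],s[1:]  0  ''
  21  s[1:],s[16:]  1  'd'
  22  s[16:],s[0:]  1  'd'
  23  s[0:],s[15:]  2  'dd'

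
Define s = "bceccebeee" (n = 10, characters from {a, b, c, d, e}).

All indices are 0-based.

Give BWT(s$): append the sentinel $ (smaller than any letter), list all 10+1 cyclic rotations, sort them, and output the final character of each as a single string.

e$eecbecceb

rank  rotation     last
    0  $bceccebeee  e
    1  bceccebeee$  $
    2  beee$bcecce  e
    3  ccebeee$bce  e
    4  cebeee$bcec  c
    5  ceccebeee$b  b
    6  e$bceccebee  e
    7  ebeee$bcecc  c
    8  eccebeee$bc  c
    9  ee$bceccebe  e
   10  eee$bcecceb  b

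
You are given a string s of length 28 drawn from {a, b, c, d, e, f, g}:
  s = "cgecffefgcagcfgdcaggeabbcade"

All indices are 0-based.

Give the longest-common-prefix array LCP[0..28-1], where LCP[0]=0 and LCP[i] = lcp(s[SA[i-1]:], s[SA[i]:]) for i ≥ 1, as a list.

sorted suffixes:
  #0 SA[0]=21  'abbcade'
  #1 SA[1]=25  'ade'
  #2 SA[2]=10  'agcfgdcaggeabbcade'
  #3 SA[3]=17  'aggeabbcade'
  #4 SA[4]=22  'bbcade'
  #5 SA[5]=23  'bcade'
  #6 SA[6]=24  'cade'
  #7 SA[7]=9  'cagcfgdcaggeabbcade'
  #8 SA[8]=16  'caggeabbcade'
  #9 SA[9]=3  'cffefgcagcfgdcaggeabbcade'
  #10 SA[10]=12  'cfgdcaggeabbcade'
  #11 SA[11]=0  'cgecffefgcagcfgdcaggeabbcade'
  #12 SA[12]=15  'dcaggeabbcade'
  #13 SA[13]=26  'de'
  #14 SA[14]=27  'e'
  #15 SA[15]=20  'eabbcade'
  #16 SA[16]=2  'ecffefgcagcfgdcaggeabbcade'
  #17 SA[17]=6  'efgcagcfgdcaggeabbcade'
  #18 SA[18]=5  'fefgcagcfgdcaggeabbcade'
  #19 SA[19]=4  'ffefgcagcfgdcaggeabbcade'
  #20 SA[20]=7  'fgcagcfgdcaggeabbcade'
  #21 SA[21]=13  'fgdcaggeabbcade'
  #22 SA[22]=8  'gcagcfgdcaggeabbcade'
  #23 SA[23]=11  'gcfgdcaggeabbcade'
  #24 SA[24]=14  'gdcaggeabbcade'
  #25 SA[25]=19  'geabbcade'
  #26 SA[26]=1  'gecffefgcagcfgdcaggeabbcade'
  #27 SA[27]=18  'ggeabbcade'

SA = [21, 25, 10, 17, 22, 23, 24, 9, 16, 3, 12, 0, 15, 26, 27, 20, 2, 6, 5, 4, 7, 13, 8, 11, 14, 19, 1, 18]
[i] adj suffixes → lcp
  [1] 21/25 → 1 ('a')
  [2] 25/10 → 1 ('a')
  [3] 10/17 → 2 ('ag')
  [4] 17/22 → 0 ('')
  [5] 22/23 → 1 ('b')
  [6] 23/24 → 0 ('')
  [7] 24/9 → 2 ('ca')
  [8] 9/16 → 3 ('cag')
  [9] 16/3 → 1 ('c')
  [10] 3/12 → 2 ('cf')
  [11] 12/0 → 1 ('c')
  [12] 0/15 → 0 ('')
  [13] 15/26 → 1 ('d')
  [14] 26/27 → 0 ('')
  [15] 27/20 → 1 ('e')
  [16] 20/2 → 1 ('e')
  [17] 2/6 → 1 ('e')
  [18] 6/5 → 0 ('')
  [19] 5/4 → 1 ('f')
  [20] 4/7 → 1 ('f')
  [21] 7/13 → 2 ('fg')
  [22] 13/8 → 0 ('')
  [23] 8/11 → 2 ('gc')
  [24] 11/14 → 1 ('g')
  [25] 14/19 → 1 ('g')
  [26] 19/1 → 2 ('ge')
  [27] 1/18 → 1 ('g')

[0, 1, 1, 2, 0, 1, 0, 2, 3, 1, 2, 1, 0, 1, 0, 1, 1, 1, 0, 1, 1, 2, 0, 2, 1, 1, 2, 1]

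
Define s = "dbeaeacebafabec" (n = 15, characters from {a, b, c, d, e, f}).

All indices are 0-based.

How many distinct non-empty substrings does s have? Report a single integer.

rank→(start, suffix):
  0 → (11, 'abec')
  1 → (5, 'acebafabec')
  2 → (3, 'aeacebafabec')
  3 → (9, 'afabec')
  4 → (8, 'bafabec')
  5 → (1, 'beaeacebafabec')
  6 → (12, 'bec')
  7 → (14, 'c')
  8 → (6, 'cebafabec')
  9 → (0, 'dbeaeacebafabec')
  10 → (4, 'eacebafabec')
  11 → (2, 'eaeacebafabec')
  12 → (7, 'ebafabec')
  13 → (13, 'ec')
  14 → (10, 'fabec')

SA = [11, 5, 3, 9, 8, 1, 12, 14, 6, 0, 4, 2, 7, 13, 10]
i: (SA[i-1],SA[i]) lcp shared
  1: (11,5) 1 'a'
  2: (5,3) 1 'a'
  3: (3,9) 1 'a'
  4: (9,8) 0 ''
  5: (8,1) 1 'b'
  6: (1,12) 2 'be'
  7: (12,14) 0 ''
  8: (14,6) 1 'c'
  9: (6,0) 0 ''
  10: (0,4) 0 ''
  11: (4,2) 2 'ea'
  12: (2,7) 1 'e'
  13: (7,13) 1 'e'
  14: (13,10) 0 ''

n(n+1)/2 = 15·16/2 = 120
Σ LCP = 0 + 1 + 1 + 1 + 0 + 1 + 2 + 0 + 1 + 0 + 0 + 2 + 1 + 1 + 0 = 11
distinct = 120 − 11 = 109

109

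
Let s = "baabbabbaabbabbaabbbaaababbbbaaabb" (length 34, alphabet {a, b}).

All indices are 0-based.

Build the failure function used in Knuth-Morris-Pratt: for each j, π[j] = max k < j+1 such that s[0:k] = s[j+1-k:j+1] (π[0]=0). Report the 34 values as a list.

[0, 0, 0, 1, 1, 2, 1, 1, 2, 3, 4, 5, 6, 7, 8, 9, 10, 11, 12, 1, 2, 3, 0, 1, 2, 1, 1, 1, 1, 2, 3, 0, 1, 1]

π[0] = 0
j=1 s[j]='a': π[1]=0 (border '')
j=2 s[j]='a': π[2]=0 (border '')
j=3 s[j]='b': π[3]=1 (border 'b')
j=4 s[j]='b': k: 1→0; π[4]=1 (border 'b')
j=5 s[j]='a': π[5]=2 (border 'ba')
j=6 s[j]='b': k: 2→0; π[6]=1 (border 'b')
j=7 s[j]='b': k: 1→0; π[7]=1 (border 'b')
j=8 s[j]='a': π[8]=2 (border 'ba')
j=9 s[j]='a': π[9]=3 (border 'baa')
j=10 s[j]='b': π[10]=4 (border 'baab')
j=11 s[j]='b': π[11]=5 (border 'baabb')
j=12 s[j]='a': π[12]=6 (border 'baabba')
j=13 s[j]='b': π[13]=7 (border 'baabbab')
j=14 s[j]='b': π[14]=8 (border 'baabbabb')
j=15 s[j]='a': π[15]=9 (border 'baabbabba')
j=16 s[j]='a': π[16]=10 (border 'baabbabbaa')
j=17 s[j]='b': π[17]=11 (border 'baabbabbaab')
j=18 s[j]='b': π[18]=12 (border 'baabbabbaabb')
j=19 s[j]='b': k: 12→5→1→0; π[19]=1 (border 'b')
j=20 s[j]='a': π[20]=2 (border 'ba')
j=21 s[j]='a': π[21]=3 (border 'baa')
j=22 s[j]='a': k: 3→0; π[22]=0 (border '')
j=23 s[j]='b': π[23]=1 (border 'b')
j=24 s[j]='a': π[24]=2 (border 'ba')
j=25 s[j]='b': k: 2→0; π[25]=1 (border 'b')
j=26 s[j]='b': k: 1→0; π[26]=1 (border 'b')
j=27 s[j]='b': k: 1→0; π[27]=1 (border 'b')
j=28 s[j]='b': k: 1→0; π[28]=1 (border 'b')
j=29 s[j]='a': π[29]=2 (border 'ba')
j=30 s[j]='a': π[30]=3 (border 'baa')
j=31 s[j]='a': k: 3→0; π[31]=0 (border '')
j=32 s[j]='b': π[32]=1 (border 'b')
j=33 s[j]='b': k: 1→0; π[33]=1 (border 'b')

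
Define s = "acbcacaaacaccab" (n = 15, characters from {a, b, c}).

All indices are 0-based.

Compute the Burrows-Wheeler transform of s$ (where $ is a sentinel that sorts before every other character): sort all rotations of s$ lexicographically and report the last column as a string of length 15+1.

bcacca$cacacbaaa

rank  rotation          last
    0  $acbcacaaacaccab  b
    1  aaacaccab$acbcac  c
    2  aacaccab$acbcaca  a
    3  ab$acbcacaaacacc  c
    4  acaaacaccab$acbc  c
    5  acaccab$acbcacaa  a
    6  acbcacaaacaccab$  $
    7  accab$acbcacaaac  c
    8  b$acbcacaaacacca  a
    9  bcacaaacaccab$ac  c
   10  caaacaccab$acbca  a
   11  cab$acbcacaaacac  c
   12  cacaaacaccab$acb  b
   13  caccab$acbcacaaa  a
   14  cbcacaaacaccab$a  a
   15  ccab$acbcacaaaca  a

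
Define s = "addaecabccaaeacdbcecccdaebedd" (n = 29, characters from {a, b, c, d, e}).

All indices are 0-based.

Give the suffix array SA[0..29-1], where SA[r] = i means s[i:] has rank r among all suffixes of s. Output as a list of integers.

[10, 6, 13, 0, 11, 23, 3, 7, 16, 25, 9, 5, 8, 19, 20, 21, 14, 17, 28, 22, 2, 15, 27, 1, 12, 24, 4, 18, 26]

sorted suffixes:
  #0 SA[0]=10  'aaeacdbcecccdaebedd'
  #1 SA[1]=6  'abccaaeacdbcecccdaebedd'
  #2 SA[2]=13  'acdbcecccdaebedd'
  #3 SA[3]=0  'addaecabccaaeacdbcecccdaebedd'
  #4 SA[4]=11  'aeacdbcecccdaebedd'
  #5 SA[5]=23  'aebedd'
  #6 SA[6]=3  'aecabccaaeacdbcecccdaebedd'
  #7 SA[7]=7  'bccaaeacdbcecccdaebedd'
  #8 SA[8]=16  'bcecccdaebedd'
  #9 SA[9]=25  'bedd'
  #10 SA[10]=9  'caaeacdbcecccdaebedd'
  #11 SA[11]=5  'cabccaaeacdbcecccdaebedd'
  #12 SA[12]=8  'ccaaeacdbcecccdaebedd'
  #13 SA[13]=19  'cccdaebedd'
  #14 SA[14]=20  'ccdaebedd'
  #15 SA[15]=21  'cdaebedd'
  #16 SA[16]=14  'cdbcecccdaebedd'
  #17 SA[17]=17  'cecccdaebedd'
  #18 SA[18]=28  'd'
  #19 SA[19]=22  'daebedd'
  #20 SA[20]=2  'daecabccaaeacdbcecccdaebedd'
  #21 SA[21]=15  'dbcecccdaebedd'
  #22 SA[22]=27  'dd'
  #23 SA[23]=1  'ddaecabccaaeacdbcecccdaebedd'
  #24 SA[24]=12  'eacdbcecccdaebedd'
  #25 SA[25]=24  'ebedd'
  #26 SA[26]=4  'ecabccaaeacdbcecccdaebedd'
  #27 SA[27]=18  'ecccdaebedd'
  #28 SA[28]=26  'edd'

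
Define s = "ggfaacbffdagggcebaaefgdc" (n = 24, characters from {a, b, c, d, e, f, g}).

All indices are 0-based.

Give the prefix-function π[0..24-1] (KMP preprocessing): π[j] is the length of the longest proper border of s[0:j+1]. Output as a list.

π[0] = 0
j=1 s[j]='g': π[1]=1 (border 'g')
j=2 s[j]='f': k: 1→0; π[2]=0 (border '')
j=3 s[j]='a': π[3]=0 (border '')
j=4 s[j]='a': π[4]=0 (border '')
j=5 s[j]='c': π[5]=0 (border '')
j=6 s[j]='b': π[6]=0 (border '')
j=7 s[j]='f': π[7]=0 (border '')
j=8 s[j]='f': π[8]=0 (border '')
j=9 s[j]='d': π[9]=0 (border '')
j=10 s[j]='a': π[10]=0 (border '')
j=11 s[j]='g': π[11]=1 (border 'g')
j=12 s[j]='g': π[12]=2 (border 'gg')
j=13 s[j]='g': k: 2→1; π[13]=2 (border 'gg')
j=14 s[j]='c': k: 2→1→0; π[14]=0 (border '')
j=15 s[j]='e': π[15]=0 (border '')
j=16 s[j]='b': π[16]=0 (border '')
j=17 s[j]='a': π[17]=0 (border '')
j=18 s[j]='a': π[18]=0 (border '')
j=19 s[j]='e': π[19]=0 (border '')
j=20 s[j]='f': π[20]=0 (border '')
j=21 s[j]='g': π[21]=1 (border 'g')
j=22 s[j]='d': k: 1→0; π[22]=0 (border '')
j=23 s[j]='c': π[23]=0 (border '')

[0, 1, 0, 0, 0, 0, 0, 0, 0, 0, 0, 1, 2, 2, 0, 0, 0, 0, 0, 0, 0, 1, 0, 0]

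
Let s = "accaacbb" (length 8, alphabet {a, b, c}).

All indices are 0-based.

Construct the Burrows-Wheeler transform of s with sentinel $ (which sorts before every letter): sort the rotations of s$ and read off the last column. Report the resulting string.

bca$bccaa

rank  rotation   last
    0  $accaacbb  b
    1  aacbb$acc  c
    2  acbb$acca  a
    3  accaacbb$  $
    4  b$accaacb  b
    5  bb$accaac  c
    6  caacbb$ac  c
    7  cbb$accaa  a
    8  ccaacbb$a  a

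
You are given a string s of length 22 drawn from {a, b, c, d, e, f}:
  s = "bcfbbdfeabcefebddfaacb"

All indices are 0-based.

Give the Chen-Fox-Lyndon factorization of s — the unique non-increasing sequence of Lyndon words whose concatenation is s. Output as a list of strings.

["bcf", "bbdfe", "abcefebddf", "aacb"]

emit factor 1: 'bcf' (i=0, period=3)
emit factor 2: 'bbdfe' (i=3, period=5)
emit factor 3: 'abcefebddf' (i=8, period=10)
emit factor 4: 'aacb' (i=18, period=4)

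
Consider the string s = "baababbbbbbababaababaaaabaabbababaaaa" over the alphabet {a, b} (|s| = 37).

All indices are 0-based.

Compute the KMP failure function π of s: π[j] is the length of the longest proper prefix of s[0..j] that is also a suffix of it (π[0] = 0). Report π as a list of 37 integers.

π[0] = 0
j=1 s[j]='a': π[1]=0 (border '')
j=2 s[j]='a': π[2]=0 (border '')
j=3 s[j]='b': π[3]=1 (border 'b')
j=4 s[j]='a': π[4]=2 (border 'ba')
j=5 s[j]='b': k: 2→0; π[5]=1 (border 'b')
j=6 s[j]='b': k: 1→0; π[6]=1 (border 'b')
j=7 s[j]='b': k: 1→0; π[7]=1 (border 'b')
j=8 s[j]='b': k: 1→0; π[8]=1 (border 'b')
j=9 s[j]='b': k: 1→0; π[9]=1 (border 'b')
j=10 s[j]='b': k: 1→0; π[10]=1 (border 'b')
j=11 s[j]='a': π[11]=2 (border 'ba')
j=12 s[j]='b': k: 2→0; π[12]=1 (border 'b')
j=13 s[j]='a': π[13]=2 (border 'ba')
j=14 s[j]='b': k: 2→0; π[14]=1 (border 'b')
j=15 s[j]='a': π[15]=2 (border 'ba')
j=16 s[j]='a': π[16]=3 (border 'baa')
j=17 s[j]='b': π[17]=4 (border 'baab')
j=18 s[j]='a': π[18]=5 (border 'baaba')
j=19 s[j]='b': π[19]=6 (border 'baabab')
j=20 s[j]='a': k: 6→1; π[20]=2 (border 'ba')
j=21 s[j]='a': π[21]=3 (border 'baa')
j=22 s[j]='a': k: 3→0; π[22]=0 (border '')
j=23 s[j]='a': π[23]=0 (border '')
j=24 s[j]='b': π[24]=1 (border 'b')
j=25 s[j]='a': π[25]=2 (border 'ba')
j=26 s[j]='a': π[26]=3 (border 'baa')
j=27 s[j]='b': π[27]=4 (border 'baab')
j=28 s[j]='b': k: 4→1→0; π[28]=1 (border 'b')
j=29 s[j]='a': π[29]=2 (border 'ba')
j=30 s[j]='b': k: 2→0; π[30]=1 (border 'b')
j=31 s[j]='a': π[31]=2 (border 'ba')
j=32 s[j]='b': k: 2→0; π[32]=1 (border 'b')
j=33 s[j]='a': π[33]=2 (border 'ba')
j=34 s[j]='a': π[34]=3 (border 'baa')
j=35 s[j]='a': k: 3→0; π[35]=0 (border '')
j=36 s[j]='a': π[36]=0 (border '')

[0, 0, 0, 1, 2, 1, 1, 1, 1, 1, 1, 2, 1, 2, 1, 2, 3, 4, 5, 6, 2, 3, 0, 0, 1, 2, 3, 4, 1, 2, 1, 2, 1, 2, 3, 0, 0]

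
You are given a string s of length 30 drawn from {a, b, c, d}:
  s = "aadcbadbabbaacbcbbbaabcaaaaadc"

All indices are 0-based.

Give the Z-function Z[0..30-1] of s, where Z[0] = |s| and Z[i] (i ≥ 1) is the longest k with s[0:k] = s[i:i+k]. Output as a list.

Z[0]=30
i=1: i≥r, start 0; Z[1]=1 scan→box=[1,2)
i=2: i≥r, start 0; Z[2]=0
i=3: i≥r, start 0; Z[3]=0
i=4: i≥r, start 0; Z[4]=0
i=5: i≥r, start 0; Z[5]=1 scan→box=[5,6)
i=6: i≥r, start 0; Z[6]=0
i=7: i≥r, start 0; Z[7]=0
i=8: i≥r, start 0; Z[8]=1 scan→box=[8,9)
i=9: i≥r, start 0; Z[9]=0
i=10: i≥r, start 0; Z[10]=0
i=11: i≥r, start 0; Z[11]=2 scan→box=[11,13)
i=12: min(r-i=1, Z[1]=1)=1; Z[12]=1
i=13: i≥r, start 0; Z[13]=0
i=14: i≥r, start 0; Z[14]=0
i=15: i≥r, start 0; Z[15]=0
i=16: i≥r, start 0; Z[16]=0
i=17: i≥r, start 0; Z[17]=0
i=18: i≥r, start 0; Z[18]=0
i=19: i≥r, start 0; Z[19]=2 scan→box=[19,21)
i=20: min(r-i=1, Z[1]=1)=1; Z[20]=1
i=21: i≥r, start 0; Z[21]=0
i=22: i≥r, start 0; Z[22]=0
i=23: i≥r, start 0; Z[23]=2 scan→box=[23,25)
i=24: min(r-i=1, Z[1]=1)=1; Z[24]=2 scan→box=[24,26)
i=25: min(r-i=1, Z[1]=1)=1; Z[25]=2 scan→box=[25,27)
i=26: min(r-i=1, Z[1]=1)=1; Z[26]=4 scan→box=[26,30)
i=27: min(r-i=3, Z[1]=1)=1; Z[27]=1
i=28: min(r-i=2, Z[2]=0)=0; Z[28]=0
i=29: min(r-i=1, Z[3]=0)=0; Z[29]=0

[30, 1, 0, 0, 0, 1, 0, 0, 1, 0, 0, 2, 1, 0, 0, 0, 0, 0, 0, 2, 1, 0, 0, 2, 2, 2, 4, 1, 0, 0]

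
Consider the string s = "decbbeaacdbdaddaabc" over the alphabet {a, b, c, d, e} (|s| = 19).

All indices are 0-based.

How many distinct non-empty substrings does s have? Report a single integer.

sorted suffixes:
  #0 SA[0]=15  'aabc'
  #1 SA[1]=6  'aacdbdaddaabc'
  #2 SA[2]=16  'abc'
  #3 SA[3]=7  'acdbdaddaabc'
  #4 SA[4]=12  'addaabc'
  #5 SA[5]=3  'bbeaacdbdaddaabc'
  #6 SA[6]=17  'bc'
  #7 SA[7]=10  'bdaddaabc'
  #8 SA[8]=4  'beaacdbdaddaabc'
  #9 SA[9]=18  'c'
  #10 SA[10]=2  'cbbeaacdbdaddaabc'
  #11 SA[11]=8  'cdbdaddaabc'
  #12 SA[12]=14  'daabc'
  #13 SA[13]=11  'daddaabc'
  #14 SA[14]=9  'dbdaddaabc'
  #15 SA[15]=13  'ddaabc'
  #16 SA[16]=0  'decbbeaacdbdaddaabc'
  #17 SA[17]=5  'eaacdbdaddaabc'
  #18 SA[18]=1  'ecbbeaacdbdaddaabc'

SA = [15, 6, 16, 7, 12, 3, 17, 10, 4, 18, 2, 8, 14, 11, 9, 13, 0, 5, 1]
rank  pair      lcp
   1  s[15:],s[6:]  2  'aa'
   2  s[6:],s[16:]  1  'a'
   3  s[16:],s[7:]  1  'a'
   4  s[7:],s[12:]  1  'a'
   5  s[12:],s[3:]  0  ''
   6  s[3:],s[17:]  1  'b'
   7  s[17:],s[10:]  1  'b'
   8  s[10:],s[4:]  1  'b'
   9  s[4:],s[18:]  0  ''
  10  s[18:],s[2:]  1  'c'
  11  s[2:],s[8:]  1  'c'
  12  s[8:],s[14:]  0  ''
  13  s[14:],s[11:]  2  'da'
  14  s[11:],s[9:]  1  'd'
  15  s[9:],s[13:]  1  'd'
  16  s[13:],s[0:]  1  'd'
  17  s[0:],s[5:]  0  ''
  18  s[5:],s[1:]  1  'e'

n(n+1)/2 = 19·20/2 = 190
Σ LCP = 0 + 2 + 1 + 1 + 1 + 0 + 1 + 1 + 1 + 0 + 1 + 1 + 0 + 2 + 1 + 1 + 1 + 0 + 1 = 16
distinct = 190 − 16 = 174

174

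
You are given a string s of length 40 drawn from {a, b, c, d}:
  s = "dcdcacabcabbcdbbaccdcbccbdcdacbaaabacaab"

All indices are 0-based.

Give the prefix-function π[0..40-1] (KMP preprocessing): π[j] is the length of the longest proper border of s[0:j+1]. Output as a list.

π[0] = 0
j=1 s[j]='c': π[1]=0 (border '')
j=2 s[j]='d': π[2]=1 (border 'd')
j=3 s[j]='c': π[3]=2 (border 'dc')
j=4 s[j]='a': k: 2→0; π[4]=0 (border '')
j=5 s[j]='c': π[5]=0 (border '')
j=6 s[j]='a': π[6]=0 (border '')
j=7 s[j]='b': π[7]=0 (border '')
j=8 s[j]='c': π[8]=0 (border '')
j=9 s[j]='a': π[9]=0 (border '')
j=10 s[j]='b': π[10]=0 (border '')
j=11 s[j]='b': π[11]=0 (border '')
j=12 s[j]='c': π[12]=0 (border '')
j=13 s[j]='d': π[13]=1 (border 'd')
j=14 s[j]='b': k: 1→0; π[14]=0 (border '')
j=15 s[j]='b': π[15]=0 (border '')
j=16 s[j]='a': π[16]=0 (border '')
j=17 s[j]='c': π[17]=0 (border '')
j=18 s[j]='c': π[18]=0 (border '')
j=19 s[j]='d': π[19]=1 (border 'd')
j=20 s[j]='c': π[20]=2 (border 'dc')
j=21 s[j]='b': k: 2→0; π[21]=0 (border '')
j=22 s[j]='c': π[22]=0 (border '')
j=23 s[j]='c': π[23]=0 (border '')
j=24 s[j]='b': π[24]=0 (border '')
j=25 s[j]='d': π[25]=1 (border 'd')
j=26 s[j]='c': π[26]=2 (border 'dc')
j=27 s[j]='d': π[27]=3 (border 'dcd')
j=28 s[j]='a': k: 3→1→0; π[28]=0 (border '')
j=29 s[j]='c': π[29]=0 (border '')
j=30 s[j]='b': π[30]=0 (border '')
j=31 s[j]='a': π[31]=0 (border '')
j=32 s[j]='a': π[32]=0 (border '')
j=33 s[j]='a': π[33]=0 (border '')
j=34 s[j]='b': π[34]=0 (border '')
j=35 s[j]='a': π[35]=0 (border '')
j=36 s[j]='c': π[36]=0 (border '')
j=37 s[j]='a': π[37]=0 (border '')
j=38 s[j]='a': π[38]=0 (border '')
j=39 s[j]='b': π[39]=0 (border '')

[0, 0, 1, 2, 0, 0, 0, 0, 0, 0, 0, 0, 0, 1, 0, 0, 0, 0, 0, 1, 2, 0, 0, 0, 0, 1, 2, 3, 0, 0, 0, 0, 0, 0, 0, 0, 0, 0, 0, 0]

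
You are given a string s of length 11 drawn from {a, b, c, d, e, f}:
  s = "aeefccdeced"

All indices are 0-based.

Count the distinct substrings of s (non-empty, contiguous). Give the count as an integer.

rank→(start, suffix):
  0 → (0, 'aeefccdeced')
  1 → (4, 'ccdeced')
  2 → (5, 'cdeced')
  3 → (8, 'ced')
  4 → (10, 'd')
  5 → (6, 'deced')
  6 → (7, 'eced')
  7 → (9, 'ed')
  8 → (1, 'eefccdeced')
  9 → (2, 'efccdeced')
  10 → (3, 'fccdeced')

SA = [0, 4, 5, 8, 10, 6, 7, 9, 1, 2, 3]
i: (SA[i-1],SA[i]) lcp shared
  1: (0,4) 0 ''
  2: (4,5) 1 'c'
  3: (5,8) 1 'c'
  4: (8,10) 0 ''
  5: (10,6) 1 'd'
  6: (6,7) 0 ''
  7: (7,9) 1 'e'
  8: (9,1) 1 'e'
  9: (1,2) 1 'e'
  10: (2,3) 0 ''

n(n+1)/2 = 11·12/2 = 66
Σ LCP = 0 + 0 + 1 + 1 + 0 + 1 + 0 + 1 + 1 + 1 + 0 = 6
distinct = 66 − 6 = 60

60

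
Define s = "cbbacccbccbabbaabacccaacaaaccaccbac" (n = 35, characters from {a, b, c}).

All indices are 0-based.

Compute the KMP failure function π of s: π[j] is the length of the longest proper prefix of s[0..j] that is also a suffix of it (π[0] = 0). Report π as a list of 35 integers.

[0, 0, 0, 0, 1, 1, 1, 2, 1, 1, 2, 0, 0, 0, 0, 0, 0, 0, 1, 1, 1, 0, 0, 1, 0, 0, 0, 1, 1, 0, 1, 1, 2, 0, 1]

π[0] = 0
j=1 s[j]='b': π[1]=0 (border '')
j=2 s[j]='b': π[2]=0 (border '')
j=3 s[j]='a': π[3]=0 (border '')
j=4 s[j]='c': π[4]=1 (border 'c')
j=5 s[j]='c': k: 1→0; π[5]=1 (border 'c')
j=6 s[j]='c': k: 1→0; π[6]=1 (border 'c')
j=7 s[j]='b': π[7]=2 (border 'cb')
j=8 s[j]='c': k: 2→0; π[8]=1 (border 'c')
j=9 s[j]='c': k: 1→0; π[9]=1 (border 'c')
j=10 s[j]='b': π[10]=2 (border 'cb')
j=11 s[j]='a': k: 2→0; π[11]=0 (border '')
j=12 s[j]='b': π[12]=0 (border '')
j=13 s[j]='b': π[13]=0 (border '')
j=14 s[j]='a': π[14]=0 (border '')
j=15 s[j]='a': π[15]=0 (border '')
j=16 s[j]='b': π[16]=0 (border '')
j=17 s[j]='a': π[17]=0 (border '')
j=18 s[j]='c': π[18]=1 (border 'c')
j=19 s[j]='c': k: 1→0; π[19]=1 (border 'c')
j=20 s[j]='c': k: 1→0; π[20]=1 (border 'c')
j=21 s[j]='a': k: 1→0; π[21]=0 (border '')
j=22 s[j]='a': π[22]=0 (border '')
j=23 s[j]='c': π[23]=1 (border 'c')
j=24 s[j]='a': k: 1→0; π[24]=0 (border '')
j=25 s[j]='a': π[25]=0 (border '')
j=26 s[j]='a': π[26]=0 (border '')
j=27 s[j]='c': π[27]=1 (border 'c')
j=28 s[j]='c': k: 1→0; π[28]=1 (border 'c')
j=29 s[j]='a': k: 1→0; π[29]=0 (border '')
j=30 s[j]='c': π[30]=1 (border 'c')
j=31 s[j]='c': k: 1→0; π[31]=1 (border 'c')
j=32 s[j]='b': π[32]=2 (border 'cb')
j=33 s[j]='a': k: 2→0; π[33]=0 (border '')
j=34 s[j]='c': π[34]=1 (border 'c')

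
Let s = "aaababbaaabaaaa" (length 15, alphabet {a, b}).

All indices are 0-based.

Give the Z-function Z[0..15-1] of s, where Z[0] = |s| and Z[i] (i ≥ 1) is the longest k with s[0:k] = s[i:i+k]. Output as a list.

[15, 2, 1, 0, 1, 0, 0, 5, 2, 1, 0, 3, 3, 2, 1]

Z[0]=15
i=1: fresh scan; Z[1]=2 grow→box=[1,3)
i=2: min(r-i=1, Z[1]=2)=1; Z[2]=1
i=3: fresh scan; Z[3]=0
i=4: fresh scan; Z[4]=1 grow→box=[4,5)
i=5: fresh scan; Z[5]=0
i=6: fresh scan; Z[6]=0
i=7: fresh scan; Z[7]=5 grow→box=[7,12)
i=8: min(r-i=4, Z[1]=2)=2; Z[8]=2
i=9: min(r-i=3, Z[2]=1)=1; Z[9]=1
i=10: min(r-i=2, Z[3]=0)=0; Z[10]=0
i=11: min(r-i=1, Z[4]=1)=1; Z[11]=3 grow→box=[11,14)
i=12: min(r-i=2, Z[1]=2)=2; Z[12]=3 grow→box=[12,15)
i=13: min(r-i=2, Z[1]=2)=2; Z[13]=2
i=14: min(r-i=1, Z[2]=1)=1; Z[14]=1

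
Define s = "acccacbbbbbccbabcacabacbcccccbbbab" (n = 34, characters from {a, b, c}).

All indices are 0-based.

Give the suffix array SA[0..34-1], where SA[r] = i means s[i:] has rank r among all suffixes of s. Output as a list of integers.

rank→(start, suffix):
  0 → (32, 'ab')
  1 → (19, 'abacbcccccbbbab')
  2 → (14, 'abcacabacbcccccbbbab')
  3 → (17, 'acabacbcccccbbbab')
  4 → (4, 'acbbbbbccbabcacabacbcccccbbbab')
  5 → (21, 'acbcccccbbbab')
  6 → (0, 'acccacbbbbbccbabcacabacbcccccbbbab')
  7 → (33, 'b')
  8 → (31, 'bab')
  9 → (13, 'babcacabacbcccccbbbab')
  10 → (20, 'bacbcccccbbbab')
  11 → (30, 'bbab')
  12 → (29, 'bbbab')
  13 → (6, 'bbbbbccbabcacabacbcccccbbbab')
  14 → (7, 'bbbbccbabcacabacbcccccbbbab')
  15 → (8, 'bbbccbabcacabacbcccccbbbab')
  16 → (9, 'bbccbabcacabacbcccccbbbab')
  17 → (15, 'bcacabacbcccccbbbab')
  18 → (10, 'bccbabcacabacbcccccbbbab')
  19 → (23, 'bcccccbbbab')
  20 → (18, 'cabacbcccccbbbab')
  21 → (16, 'cacabacbcccccbbbab')
  22 → (3, 'cacbbbbbccbabcacabacbcccccbbbab')
  23 → (12, 'cbabcacabacbcccccbbbab')
  24 → (28, 'cbbbab')
  25 → (5, 'cbbbbbccbabcacabacbcccccbbbab')
  26 → (22, 'cbcccccbbbab')
  27 → (2, 'ccacbbbbbccbabcacabacbcccccbbbab')
  28 → (11, 'ccbabcacabacbcccccbbbab')
  29 → (27, 'ccbbbab')
  30 → (1, 'cccacbbbbbccbabcacabacbcccccbbbab')
  31 → (26, 'cccbbbab')
  32 → (25, 'ccccbbbab')
  33 → (24, 'cccccbbbab')

[32, 19, 14, 17, 4, 21, 0, 33, 31, 13, 20, 30, 29, 6, 7, 8, 9, 15, 10, 23, 18, 16, 3, 12, 28, 5, 22, 2, 11, 27, 1, 26, 25, 24]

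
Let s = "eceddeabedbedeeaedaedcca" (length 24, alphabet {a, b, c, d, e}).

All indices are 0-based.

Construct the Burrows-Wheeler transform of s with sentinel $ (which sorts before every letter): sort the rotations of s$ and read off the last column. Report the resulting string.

aceedadcdeeeeedede$abacbd

rank  rotation                   last
    0  $eceddeabedbedeeaedaedcca  a
    1  a$eceddeabedbedeeaedaedcc  c
    2  abedbedeeaedaedcca$ecedde  e
    3  aedaedcca$eceddeabedbedee  e
    4  aedcca$eceddeabedbedeeaed  d
    5  bedbedeeaedaedcca$eceddea  a
    6  bedeeaedaedcca$eceddeabed  d
    7  ca$eceddeabedbedeeaedaedc  c
    8  cca$eceddeabedbedeeaedaed  d
    9  ceddeabedbedeeaedaedcca$e  e
   10  daedcca$eceddeabedbedeeae  e
   11  dbedeeaedaedcca$eceddeabe  e
   12  dcca$eceddeabedbedeeaedae  e
   13  ddeabedbedeeaedaedcca$ece  e
   14  deabedbedeeaedaedcca$eced  d
   15  deeaedaedcca$eceddeabedbe  e
   16  eabedbedeeaedaedcca$ecedd  d
   17  eaedaedcca$eceddeabedbede  e
   18  eceddeabedbedeeaedaedcca$  $
   19  edaedcca$eceddeabedbedeea  a
   20  edbedeeaedaedcca$eceddeab  b
   21  edcca$eceddeabedbedeeaeda  a
   22  eddeabedbedeeaedaedcca$ec  c
   23  edeeaedaedcca$eceddeabedb  b
   24  eeaedaedcca$eceddeabedbed  d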